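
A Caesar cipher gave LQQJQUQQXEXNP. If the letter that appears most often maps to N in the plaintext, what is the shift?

The most frequent ciphertext letter is Q (appears 5 times).
Q is position 16; N is position 13.
Shift = 3.

3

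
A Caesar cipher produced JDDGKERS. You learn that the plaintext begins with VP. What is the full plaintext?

From the crib: J(9)−V(21)=-12≡14, so the shift is 14.
Subtract 14 from each ciphertext letter:
J(9): 9−14=-5≡21 → V
D(3): 3−14=-11≡15 → P
D(3): 3−14=-11≡15 → P
G(6): 6−14=-8≡18 → S
K(10): 10−14=-4≡22 → W
E(4): 4−14=-10≡16 → Q
R(17): 17−14=3 → D
S(18): 18−14=4 → E

VPPSWQDE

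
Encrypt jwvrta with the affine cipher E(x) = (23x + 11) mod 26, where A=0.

j(9): 23·9+11=218≡10 → k
w(22): 23·22+11=517≡23 → x
v(21): 23·21+11=494≡0 → a
r(17): 23·17+11=402≡12 → m
t(19): 23·19+11=448≡6 → g
a(0): 23·0+11=11 → l

kxamgl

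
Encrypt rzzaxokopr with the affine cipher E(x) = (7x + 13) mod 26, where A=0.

cggnshfhoc

r(17): 7·17+13=132≡2 → c
z(25): 7·25+13=188≡6 → g
z(25): 7·25+13=188≡6 → g
a(0): 7·0+13=13 → n
x(23): 7·23+13=174≡18 → s
o(14): 7·14+13=111≡7 → h
k(10): 7·10+13=83≡5 → f
o(14): 7·14+13=111≡7 → h
p(15): 7·15+13=118≡14 → o
r(17): 7·17+13=132≡2 → c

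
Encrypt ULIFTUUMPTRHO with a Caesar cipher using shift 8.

U(20): 20+8=28≡2 → C
L(11): 11+8=19 → T
I(8): 8+8=16 → Q
F(5): 5+8=13 → N
T(19): 19+8=27≡1 → B
U(20): 20+8=28≡2 → C
U(20): 20+8=28≡2 → C
M(12): 12+8=20 → U
P(15): 15+8=23 → X
T(19): 19+8=27≡1 → B
R(17): 17+8=25 → Z
H(7): 7+8=15 → P
O(14): 14+8=22 → W

CTQNBCCUXBZPW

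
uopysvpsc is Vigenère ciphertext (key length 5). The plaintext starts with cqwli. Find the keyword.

Subtract each crib letter from the matching ciphertext letter (mod 26):
u(20)−c(2)=18 → s
o(14)−q(16)=-2≡24 → y
p(15)−w(22)=-7≡19 → t
y(24)−l(11)=13 → n
s(18)−i(8)=10 → k

sytnk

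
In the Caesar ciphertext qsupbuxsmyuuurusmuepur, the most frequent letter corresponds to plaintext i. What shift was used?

The most frequent ciphertext letter is u (appears 8 times).
u is position 20; i is position 8.
Shift = 12.

12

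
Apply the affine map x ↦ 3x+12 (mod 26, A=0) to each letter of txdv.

t(19): 3·19+12=69≡17 → r
x(23): 3·23+12=81≡3 → d
d(3): 3·3+12=21 → v
v(21): 3·21+12=75≡23 → x

rdvx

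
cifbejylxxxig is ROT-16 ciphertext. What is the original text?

msplotivhhhsq

c(2): 2−16=-14≡12 → m
i(8): 8−16=-8≡18 → s
f(5): 5−16=-11≡15 → p
b(1): 1−16=-15≡11 → l
e(4): 4−16=-12≡14 → o
j(9): 9−16=-7≡19 → t
y(24): 24−16=8 → i
l(11): 11−16=-5≡21 → v
x(23): 23−16=7 → h
x(23): 23−16=7 → h
x(23): 23−16=7 → h
i(8): 8−16=-8≡18 → s
g(6): 6−16=-10≡16 → q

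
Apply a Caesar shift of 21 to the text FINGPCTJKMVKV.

ADIBKXOEFHQFQ

F(5): 5+21=26≡0 → A
I(8): 8+21=29≡3 → D
N(13): 13+21=34≡8 → I
G(6): 6+21=27≡1 → B
P(15): 15+21=36≡10 → K
C(2): 2+21=23 → X
T(19): 19+21=40≡14 → O
J(9): 9+21=30≡4 → E
K(10): 10+21=31≡5 → F
M(12): 12+21=33≡7 → H
V(21): 21+21=42≡16 → Q
K(10): 10+21=31≡5 → F
V(21): 21+21=42≡16 → Q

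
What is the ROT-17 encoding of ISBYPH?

ZJSPGY

I(8): 8+17=25 → Z
S(18): 18+17=35≡9 → J
B(1): 1+17=18 → S
Y(24): 24+17=41≡15 → P
P(15): 15+17=32≡6 → G
H(7): 7+17=24 → Y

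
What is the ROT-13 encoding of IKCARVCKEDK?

I(8): 8+13=21 → V
K(10): 10+13=23 → X
C(2): 2+13=15 → P
A(0): 0+13=13 → N
R(17): 17+13=30≡4 → E
V(21): 21+13=34≡8 → I
C(2): 2+13=15 → P
K(10): 10+13=23 → X
E(4): 4+13=17 → R
D(3): 3+13=16 → Q
K(10): 10+13=23 → X

VXPNEIPXRQX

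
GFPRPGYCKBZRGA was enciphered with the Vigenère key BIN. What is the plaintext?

Repeat the key across the ciphertext: BINBINBINBINBI
G(6)−B(1): 5 → F
F(5)−I(8): -3≡23 → X
P(15)−N(13): 2 → C
R(17)−B(1): 16 → Q
P(15)−I(8): 7 → H
G(6)−N(13): -7≡19 → T
Y(24)−B(1): 23 → X
C(2)−I(8): -6≡20 → U
K(10)−N(13): -3≡23 → X
B(1)−B(1): 0 → A
Z(25)−I(8): 17 → R
R(17)−N(13): 4 → E
G(6)−B(1): 5 → F
A(0)−I(8): -8≡18 → S

FXCQHTXUXAREFS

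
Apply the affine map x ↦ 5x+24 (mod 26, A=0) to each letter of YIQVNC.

OMAZLI

Y(24): 5·24+24=144≡14 → O
I(8): 5·8+24=64≡12 → M
Q(16): 5·16+24=104≡0 → A
V(21): 5·21+24=129≡25 → Z
N(13): 5·13+24=89≡11 → L
C(2): 5·2+24=34≡8 → I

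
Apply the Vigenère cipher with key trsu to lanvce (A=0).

erfpvv

Repeat the key across the message: trsutr
l(11)+t(19): 30≡4 → e
a(0)+r(17): 17 → r
n(13)+s(18): 31≡5 → f
v(21)+u(20): 41≡15 → p
c(2)+t(19): 21 → v
e(4)+r(17): 21 → v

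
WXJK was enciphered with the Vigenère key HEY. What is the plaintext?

PTLD

Repeat the key across the ciphertext: HEYH
W(22)−H(7): 15 → P
X(23)−E(4): 19 → T
J(9)−Y(24): -15≡11 → L
K(10)−H(7): 3 → D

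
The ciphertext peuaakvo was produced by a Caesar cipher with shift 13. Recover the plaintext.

p(15): 15−13=2 → c
e(4): 4−13=-9≡17 → r
u(20): 20−13=7 → h
a(0): 0−13=-13≡13 → n
a(0): 0−13=-13≡13 → n
k(10): 10−13=-3≡23 → x
v(21): 21−13=8 → i
o(14): 14−13=1 → b

crhnnxib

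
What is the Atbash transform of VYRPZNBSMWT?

V(21) → E(4)
Y(24) → B(1)
R(17) → I(8)
P(15) → K(10)
Z(25) → A(0)
N(13) → M(12)
B(1) → Y(24)
S(18) → H(7)
M(12) → N(13)
W(22) → D(3)
T(19) → G(6)

EBIKAMYHNDG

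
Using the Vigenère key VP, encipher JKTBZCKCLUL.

EZOQURFRGJG

Repeat the key across the message: VPVPVPVPVPV
J(9)+V(21): 30≡4 → E
K(10)+P(15): 25 → Z
T(19)+V(21): 40≡14 → O
B(1)+P(15): 16 → Q
Z(25)+V(21): 46≡20 → U
C(2)+P(15): 17 → R
K(10)+V(21): 31≡5 → F
C(2)+P(15): 17 → R
L(11)+V(21): 32≡6 → G
U(20)+P(15): 35≡9 → J
L(11)+V(21): 32≡6 → G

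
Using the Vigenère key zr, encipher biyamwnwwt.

Repeat the key across the message: zrzrzrzrzr
b(1)+z(25): 26≡0 → a
i(8)+r(17): 25 → z
y(24)+z(25): 49≡23 → x
a(0)+r(17): 17 → r
m(12)+z(25): 37≡11 → l
w(22)+r(17): 39≡13 → n
n(13)+z(25): 38≡12 → m
w(22)+r(17): 39≡13 → n
w(22)+z(25): 47≡21 → v
t(19)+r(17): 36≡10 → k

azxrlnmnvk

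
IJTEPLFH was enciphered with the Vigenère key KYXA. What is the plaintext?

Repeat the key across the ciphertext: KYXAKYXA
I(8)−K(10): -2≡24 → Y
J(9)−Y(24): -15≡11 → L
T(19)−X(23): -4≡22 → W
E(4)−A(0): 4 → E
P(15)−K(10): 5 → F
L(11)−Y(24): -13≡13 → N
F(5)−X(23): -18≡8 → I
H(7)−A(0): 7 → H

YLWEFNIH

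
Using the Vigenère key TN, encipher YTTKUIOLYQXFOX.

RGMXNVHYRDQSHK

Repeat the key across the message: TNTNTNTNTNTNTN
Y(24)+T(19): 43≡17 → R
T(19)+N(13): 32≡6 → G
T(19)+T(19): 38≡12 → M
K(10)+N(13): 23 → X
U(20)+T(19): 39≡13 → N
I(8)+N(13): 21 → V
O(14)+T(19): 33≡7 → H
L(11)+N(13): 24 → Y
Y(24)+T(19): 43≡17 → R
Q(16)+N(13): 29≡3 → D
X(23)+T(19): 42≡16 → Q
F(5)+N(13): 18 → S
O(14)+T(19): 33≡7 → H
X(23)+N(13): 36≡10 → K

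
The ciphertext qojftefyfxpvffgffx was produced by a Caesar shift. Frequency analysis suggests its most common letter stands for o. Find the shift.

The most frequent ciphertext letter is f (appears 7 times).
f is position 5; o is position 14.
Shift = -9≡17.

17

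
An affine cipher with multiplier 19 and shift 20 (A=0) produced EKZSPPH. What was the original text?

GUDEXXN

The inverse of 19 mod 26 is 11, since 19·11=209≡1. Apply D(y)=11·(y−20) mod 26:
E(4): 11·(4−20)=-176≡6 → G
K(10): 11·(10−20)=-110≡20 → U
Z(25): 11·(25−20)=55≡3 → D
S(18): 11·(18−20)=-22≡4 → E
P(15): 11·(15−20)=-55≡23 → X
P(15): 11·(15−20)=-55≡23 → X
H(7): 11·(7−20)=-143≡13 → N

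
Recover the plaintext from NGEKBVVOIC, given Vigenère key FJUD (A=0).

Repeat the key across the ciphertext: FJUDFJUDFJ
N(13)−F(5): 8 → I
G(6)−J(9): -3≡23 → X
E(4)−U(20): -16≡10 → K
K(10)−D(3): 7 → H
B(1)−F(5): -4≡22 → W
V(21)−J(9): 12 → M
V(21)−U(20): 1 → B
O(14)−D(3): 11 → L
I(8)−F(5): 3 → D
C(2)−J(9): -7≡19 → T

IXKHWMBLDT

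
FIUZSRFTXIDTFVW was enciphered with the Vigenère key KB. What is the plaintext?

VHKYIQVSNHTSVUM

Repeat the key across the ciphertext: KBKBKBKBKBKBKBK
F(5)−K(10): -5≡21 → V
I(8)−B(1): 7 → H
U(20)−K(10): 10 → K
Z(25)−B(1): 24 → Y
S(18)−K(10): 8 → I
R(17)−B(1): 16 → Q
F(5)−K(10): -5≡21 → V
T(19)−B(1): 18 → S
X(23)−K(10): 13 → N
I(8)−B(1): 7 → H
D(3)−K(10): -7≡19 → T
T(19)−B(1): 18 → S
F(5)−K(10): -5≡21 → V
V(21)−B(1): 20 → U
W(22)−K(10): 12 → M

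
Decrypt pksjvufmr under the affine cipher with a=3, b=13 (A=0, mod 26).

The inverse of 3 mod 26 is 9, since 3·9=27≡1. Apply D(y)=9·(y−13) mod 26:
p(15): 9·(15−13)=18 → s
k(10): 9·(10−13)=-27≡25 → z
s(18): 9·(18−13)=45≡19 → t
j(9): 9·(9−13)=-36≡16 → q
v(21): 9·(21−13)=72≡20 → u
u(20): 9·(20−13)=63≡11 → l
f(5): 9·(5−13)=-72≡6 → g
m(12): 9·(12−13)=-9≡17 → r
r(17): 9·(17−13)=36≡10 → k

sztqulgrk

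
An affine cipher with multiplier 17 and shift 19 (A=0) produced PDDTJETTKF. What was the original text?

The inverse of 17 mod 26 is 23, since 17·23=391≡1. Apply D(y)=23·(y−19) mod 26:
P(15): 23·(15−19)=-92≡12 → M
D(3): 23·(3−19)=-368≡22 → W
D(3): 23·(3−19)=-368≡22 → W
T(19): 23·(19−19)=0 → A
J(9): 23·(9−19)=-230≡4 → E
E(4): 23·(4−19)=-345≡19 → T
T(19): 23·(19−19)=0 → A
T(19): 23·(19−19)=0 → A
K(10): 23·(10−19)=-207≡1 → B
F(5): 23·(5−19)=-322≡16 → Q

MWWAETAABQ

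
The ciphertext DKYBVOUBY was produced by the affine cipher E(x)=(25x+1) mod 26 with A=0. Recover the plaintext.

The inverse of 25 mod 26 is 25, since 25·25=625≡1. Apply D(y)=25·(y−1) mod 26:
D(3): 25·(3−1)=50≡24 → Y
K(10): 25·(10−1)=225≡17 → R
Y(24): 25·(24−1)=575≡3 → D
B(1): 25·(1−1)=0 → A
V(21): 25·(21−1)=500≡6 → G
O(14): 25·(14−1)=325≡13 → N
U(20): 25·(20−1)=475≡7 → H
B(1): 25·(1−1)=0 → A
Y(24): 25·(24−1)=575≡3 → D

YRDAGNHAD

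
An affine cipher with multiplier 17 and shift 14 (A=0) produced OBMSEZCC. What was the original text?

The inverse of 17 mod 26 is 23, since 17·23=391≡1. Apply D(y)=23·(y−14) mod 26:
O(14): 23·(14−14)=0 → A
B(1): 23·(1−14)=-299≡13 → N
M(12): 23·(12−14)=-46≡6 → G
S(18): 23·(18−14)=92≡14 → O
E(4): 23·(4−14)=-230≡4 → E
Z(25): 23·(25−14)=253≡19 → T
C(2): 23·(2−14)=-276≡10 → K
C(2): 23·(2−14)=-276≡10 → K

ANGOETKK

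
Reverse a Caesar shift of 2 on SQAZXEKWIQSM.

S(18): 18−2=16 → Q
Q(16): 16−2=14 → O
A(0): 0−2=-2≡24 → Y
Z(25): 25−2=23 → X
X(23): 23−2=21 → V
E(4): 4−2=2 → C
K(10): 10−2=8 → I
W(22): 22−2=20 → U
I(8): 8−2=6 → G
Q(16): 16−2=14 → O
S(18): 18−2=16 → Q
M(12): 12−2=10 → K

QOYXVCIUGOQK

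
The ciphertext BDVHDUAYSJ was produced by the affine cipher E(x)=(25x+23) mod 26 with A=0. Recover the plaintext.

The inverse of 25 mod 26 is 25, since 25·25=625≡1. Apply D(y)=25·(y−23) mod 26:
B(1): 25·(1−23)=-550≡22 → W
D(3): 25·(3−23)=-500≡20 → U
V(21): 25·(21−23)=-50≡2 → C
H(7): 25·(7−23)=-400≡16 → Q
D(3): 25·(3−23)=-500≡20 → U
U(20): 25·(20−23)=-75≡3 → D
A(0): 25·(0−23)=-575≡23 → X
Y(24): 25·(24−23)=25 → Z
S(18): 25·(18−23)=-125≡5 → F
J(9): 25·(9−23)=-350≡14 → O

WUCQUDXZFO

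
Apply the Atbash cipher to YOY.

Y(24) → B(1)
O(14) → L(11)
Y(24) → B(1)

BLB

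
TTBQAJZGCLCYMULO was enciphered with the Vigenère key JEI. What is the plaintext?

Repeat the key across the ciphertext: JEIJEIJEIJEIJEIJ
T(19)−J(9): 10 → K
T(19)−E(4): 15 → P
B(1)−I(8): -7≡19 → T
Q(16)−J(9): 7 → H
A(0)−E(4): -4≡22 → W
J(9)−I(8): 1 → B
Z(25)−J(9): 16 → Q
G(6)−E(4): 2 → C
C(2)−I(8): -6≡20 → U
L(11)−J(9): 2 → C
C(2)−E(4): -2≡24 → Y
Y(24)−I(8): 16 → Q
M(12)−J(9): 3 → D
U(20)−E(4): 16 → Q
L(11)−I(8): 3 → D
O(14)−J(9): 5 → F

KPTHWBQCUCYQDQDF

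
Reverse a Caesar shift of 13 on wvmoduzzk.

jizbqhmmx

w(22): 22−13=9 → j
v(21): 21−13=8 → i
m(12): 12−13=-1≡25 → z
o(14): 14−13=1 → b
d(3): 3−13=-10≡16 → q
u(20): 20−13=7 → h
z(25): 25−13=12 → m
z(25): 25−13=12 → m
k(10): 10−13=-3≡23 → x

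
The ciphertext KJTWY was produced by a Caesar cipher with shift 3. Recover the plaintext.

K(10): 10−3=7 → H
J(9): 9−3=6 → G
T(19): 19−3=16 → Q
W(22): 22−3=19 → T
Y(24): 24−3=21 → V

HGQTV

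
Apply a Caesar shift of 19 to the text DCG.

D(3): 3+19=22 → W
C(2): 2+19=21 → V
G(6): 6+19=25 → Z

WVZ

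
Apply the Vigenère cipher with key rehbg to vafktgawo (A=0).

memlzxedp

Repeat the key across the message: rehbgrehb
v(21)+r(17): 38≡12 → m
a(0)+e(4): 4 → e
f(5)+h(7): 12 → m
k(10)+b(1): 11 → l
t(19)+g(6): 25 → z
g(6)+r(17): 23 → x
a(0)+e(4): 4 → e
w(22)+h(7): 29≡3 → d
o(14)+b(1): 15 → p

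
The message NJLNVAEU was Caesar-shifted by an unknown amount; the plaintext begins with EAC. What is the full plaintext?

From the crib: N(13)−E(4)=9, so the shift is 9.
Subtract 9 from each ciphertext letter:
N(13): 13−9=4 → E
J(9): 9−9=0 → A
L(11): 11−9=2 → C
N(13): 13−9=4 → E
V(21): 21−9=12 → M
A(0): 0−9=-9≡17 → R
E(4): 4−9=-5≡21 → V
U(20): 20−9=11 → L

EACEMRVL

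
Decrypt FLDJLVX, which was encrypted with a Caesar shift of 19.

MSKQSCE

F(5): 5−19=-14≡12 → M
L(11): 11−19=-8≡18 → S
D(3): 3−19=-16≡10 → K
J(9): 9−19=-10≡16 → Q
L(11): 11−19=-8≡18 → S
V(21): 21−19=2 → C
X(23): 23−19=4 → E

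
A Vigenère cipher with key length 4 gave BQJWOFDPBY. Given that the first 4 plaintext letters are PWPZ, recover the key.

Subtract each crib letter from the matching ciphertext letter (mod 26):
B(1)−P(15)=-14≡12 → M
Q(16)−W(22)=-6≡20 → U
J(9)−P(15)=-6≡20 → U
W(22)−Z(25)=-3≡23 → X

MUUX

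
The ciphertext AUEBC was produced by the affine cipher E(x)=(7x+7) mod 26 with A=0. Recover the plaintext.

ZNHOD

The inverse of 7 mod 26 is 15, since 7·15=105≡1. Apply D(y)=15·(y−7) mod 26:
A(0): 15·(0−7)=-105≡25 → Z
U(20): 15·(20−7)=195≡13 → N
E(4): 15·(4−7)=-45≡7 → H
B(1): 15·(1−7)=-90≡14 → O
C(2): 15·(2−7)=-75≡3 → D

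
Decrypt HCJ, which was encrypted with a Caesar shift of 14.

TOV

H(7): 7−14=-7≡19 → T
C(2): 2−14=-12≡14 → O
J(9): 9−14=-5≡21 → V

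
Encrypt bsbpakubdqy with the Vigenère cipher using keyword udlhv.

Repeat the key across the message: udlhvudlhvu
b(1)+u(20): 21 → v
s(18)+d(3): 21 → v
b(1)+l(11): 12 → m
p(15)+h(7): 22 → w
a(0)+v(21): 21 → v
k(10)+u(20): 30≡4 → e
u(20)+d(3): 23 → x
b(1)+l(11): 12 → m
d(3)+h(7): 10 → k
q(16)+v(21): 37≡11 → l
y(24)+u(20): 44≡18 → s

vvmwvexmkls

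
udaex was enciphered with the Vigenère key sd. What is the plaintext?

caibf

Repeat the key across the ciphertext: sdsds
u(20)−s(18): 2 → c
d(3)−d(3): 0 → a
a(0)−s(18): -18≡8 → i
e(4)−d(3): 1 → b
x(23)−s(18): 5 → f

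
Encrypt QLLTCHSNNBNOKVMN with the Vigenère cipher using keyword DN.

Repeat the key across the message: DNDNDNDNDNDNDNDN
Q(16)+D(3): 19 → T
L(11)+N(13): 24 → Y
L(11)+D(3): 14 → O
T(19)+N(13): 32≡6 → G
C(2)+D(3): 5 → F
H(7)+N(13): 20 → U
S(18)+D(3): 21 → V
N(13)+N(13): 26≡0 → A
N(13)+D(3): 16 → Q
B(1)+N(13): 14 → O
N(13)+D(3): 16 → Q
O(14)+N(13): 27≡1 → B
K(10)+D(3): 13 → N
V(21)+N(13): 34≡8 → I
M(12)+D(3): 15 → P
N(13)+N(13): 26≡0 → A

TYOGFUVAQOQBNIPA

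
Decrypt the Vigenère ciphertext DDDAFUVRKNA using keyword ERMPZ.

ZMRLGQEFVOW

Repeat the key across the ciphertext: ERMPZERMPZE
D(3)−E(4): -1≡25 → Z
D(3)−R(17): -14≡12 → M
D(3)−M(12): -9≡17 → R
A(0)−P(15): -15≡11 → L
F(5)−Z(25): -20≡6 → G
U(20)−E(4): 16 → Q
V(21)−R(17): 4 → E
R(17)−M(12): 5 → F
K(10)−P(15): -5≡21 → V
N(13)−Z(25): -12≡14 → O
A(0)−E(4): -4≡22 → W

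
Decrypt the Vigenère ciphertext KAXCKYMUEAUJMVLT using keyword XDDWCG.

NXUGISPRBESDPSIX

Repeat the key across the ciphertext: XDDWCGXDDWCGXDDW
K(10)−X(23): -13≡13 → N
A(0)−D(3): -3≡23 → X
X(23)−D(3): 20 → U
C(2)−W(22): -20≡6 → G
K(10)−C(2): 8 → I
Y(24)−G(6): 18 → S
M(12)−X(23): -11≡15 → P
U(20)−D(3): 17 → R
E(4)−D(3): 1 → B
A(0)−W(22): -22≡4 → E
U(20)−C(2): 18 → S
J(9)−G(6): 3 → D
M(12)−X(23): -11≡15 → P
V(21)−D(3): 18 → S
L(11)−D(3): 8 → I
T(19)−W(22): -3≡23 → X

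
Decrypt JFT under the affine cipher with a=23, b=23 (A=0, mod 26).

WGK

The inverse of 23 mod 26 is 17, since 23·17=391≡1. Apply D(y)=17·(y−23) mod 26:
J(9): 17·(9−23)=-238≡22 → W
F(5): 17·(5−23)=-306≡6 → G
T(19): 17·(19−23)=-68≡10 → K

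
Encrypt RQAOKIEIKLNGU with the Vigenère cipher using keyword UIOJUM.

Repeat the key across the message: UIOJUMUIOJUMU
R(17)+U(20): 37≡11 → L
Q(16)+I(8): 24 → Y
A(0)+O(14): 14 → O
O(14)+J(9): 23 → X
K(10)+U(20): 30≡4 → E
I(8)+M(12): 20 → U
E(4)+U(20): 24 → Y
I(8)+I(8): 16 → Q
K(10)+O(14): 24 → Y
L(11)+J(9): 20 → U
N(13)+U(20): 33≡7 → H
G(6)+M(12): 18 → S
U(20)+U(20): 40≡14 → O

LYOXEUYQYUHSO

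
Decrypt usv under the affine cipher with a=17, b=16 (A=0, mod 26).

oul

The inverse of 17 mod 26 is 23, since 17·23=391≡1. Apply D(y)=23·(y−16) mod 26:
u(20): 23·(20−16)=92≡14 → o
s(18): 23·(18−16)=46≡20 → u
v(21): 23·(21−16)=115≡11 → l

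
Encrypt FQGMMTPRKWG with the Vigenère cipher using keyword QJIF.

Repeat the key across the message: QJIFQJIFQJI
F(5)+Q(16): 21 → V
Q(16)+J(9): 25 → Z
G(6)+I(8): 14 → O
M(12)+F(5): 17 → R
M(12)+Q(16): 28≡2 → C
T(19)+J(9): 28≡2 → C
P(15)+I(8): 23 → X
R(17)+F(5): 22 → W
K(10)+Q(16): 26≡0 → A
W(22)+J(9): 31≡5 → F
G(6)+I(8): 14 → O

VZORCCXWAFO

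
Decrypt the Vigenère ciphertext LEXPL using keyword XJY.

OVZSC

Repeat the key across the ciphertext: XJYXJ
L(11)−X(23): -12≡14 → O
E(4)−J(9): -5≡21 → V
X(23)−Y(24): -1≡25 → Z
P(15)−X(23): -8≡18 → S
L(11)−J(9): 2 → C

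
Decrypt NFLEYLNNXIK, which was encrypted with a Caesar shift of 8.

N(13): 13−8=5 → F
F(5): 5−8=-3≡23 → X
L(11): 11−8=3 → D
E(4): 4−8=-4≡22 → W
Y(24): 24−8=16 → Q
L(11): 11−8=3 → D
N(13): 13−8=5 → F
N(13): 13−8=5 → F
X(23): 23−8=15 → P
I(8): 8−8=0 → A
K(10): 10−8=2 → C

FXDWQDFFPAC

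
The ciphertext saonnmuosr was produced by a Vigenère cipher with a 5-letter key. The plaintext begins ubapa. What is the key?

yzoyn

Subtract each crib letter from the matching ciphertext letter (mod 26):
s(18)−u(20)=-2≡24 → y
a(0)−b(1)=-1≡25 → z
o(14)−a(0)=14 → o
n(13)−p(15)=-2≡24 → y
n(13)−a(0)=13 → n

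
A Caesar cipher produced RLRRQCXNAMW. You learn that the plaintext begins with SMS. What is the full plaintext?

SMSSRDYOBNX

From the crib: R(17)−S(18)=-1≡25, so the shift is 25.
Subtract 25 from each ciphertext letter:
R(17): 17−25=-8≡18 → S
L(11): 11−25=-14≡12 → M
R(17): 17−25=-8≡18 → S
R(17): 17−25=-8≡18 → S
Q(16): 16−25=-9≡17 → R
C(2): 2−25=-23≡3 → D
X(23): 23−25=-2≡24 → Y
N(13): 13−25=-12≡14 → O
A(0): 0−25=-25≡1 → B
M(12): 12−25=-13≡13 → N
W(22): 22−25=-3≡23 → X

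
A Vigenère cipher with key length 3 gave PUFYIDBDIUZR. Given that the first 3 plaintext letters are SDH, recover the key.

Subtract each crib letter from the matching ciphertext letter (mod 26):
P(15)−S(18)=-3≡23 → X
U(20)−D(3)=17 → R
F(5)−H(7)=-2≡24 → Y

XRY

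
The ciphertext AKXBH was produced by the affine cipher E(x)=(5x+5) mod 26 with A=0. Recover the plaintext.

The inverse of 5 mod 26 is 21, since 5·21=105≡1. Apply D(y)=21·(y−5) mod 26:
A(0): 21·(0−5)=-105≡25 → Z
K(10): 21·(10−5)=105≡1 → B
X(23): 21·(23−5)=378≡14 → O
B(1): 21·(1−5)=-84≡20 → U
H(7): 21·(7−5)=42≡16 → Q

ZBOUQ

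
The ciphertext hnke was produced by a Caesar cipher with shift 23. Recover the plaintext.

h(7): 7−23=-16≡10 → k
n(13): 13−23=-10≡16 → q
k(10): 10−23=-13≡13 → n
e(4): 4−23=-19≡7 → h

kqnh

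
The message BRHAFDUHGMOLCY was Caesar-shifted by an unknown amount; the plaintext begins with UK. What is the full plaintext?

From the crib: B(1)−U(20)=-19≡7, so the shift is 7.
Subtract 7 from each ciphertext letter:
B(1): 1−7=-6≡20 → U
R(17): 17−7=10 → K
H(7): 7−7=0 → A
A(0): 0−7=-7≡19 → T
F(5): 5−7=-2≡24 → Y
D(3): 3−7=-4≡22 → W
U(20): 20−7=13 → N
H(7): 7−7=0 → A
G(6): 6−7=-1≡25 → Z
M(12): 12−7=5 → F
O(14): 14−7=7 → H
L(11): 11−7=4 → E
C(2): 2−7=-5≡21 → V
Y(24): 24−7=17 → R

UKATYWNAZFHEVR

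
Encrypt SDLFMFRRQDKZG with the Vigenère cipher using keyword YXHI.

Repeat the key across the message: YXHIYXHIYXHIY
S(18)+Y(24): 42≡16 → Q
D(3)+X(23): 26≡0 → A
L(11)+H(7): 18 → S
F(5)+I(8): 13 → N
M(12)+Y(24): 36≡10 → K
F(5)+X(23): 28≡2 → C
R(17)+H(7): 24 → Y
R(17)+I(8): 25 → Z
Q(16)+Y(24): 40≡14 → O
D(3)+X(23): 26≡0 → A
K(10)+H(7): 17 → R
Z(25)+I(8): 33≡7 → H
G(6)+Y(24): 30≡4 → E

QASNKCYZOARHE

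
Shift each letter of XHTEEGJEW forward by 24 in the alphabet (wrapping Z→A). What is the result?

X(23): 23+24=47≡21 → V
H(7): 7+24=31≡5 → F
T(19): 19+24=43≡17 → R
E(4): 4+24=28≡2 → C
E(4): 4+24=28≡2 → C
G(6): 6+24=30≡4 → E
J(9): 9+24=33≡7 → H
E(4): 4+24=28≡2 → C
W(22): 22+24=46≡20 → U

VFRCCEHCU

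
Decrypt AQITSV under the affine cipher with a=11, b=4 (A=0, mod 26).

The inverse of 11 mod 26 is 19, since 11·19=209≡1. Apply D(y)=19·(y−4) mod 26:
A(0): 19·(0−4)=-76≡2 → C
Q(16): 19·(16−4)=228≡20 → U
I(8): 19·(8−4)=76≡24 → Y
T(19): 19·(19−4)=285≡25 → Z
S(18): 19·(18−4)=266≡6 → G
V(21): 19·(21−4)=323≡11 → L

CUYZGL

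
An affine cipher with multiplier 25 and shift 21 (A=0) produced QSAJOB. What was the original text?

FDVMHU

The inverse of 25 mod 26 is 25, since 25·25=625≡1. Apply D(y)=25·(y−21) mod 26:
Q(16): 25·(16−21)=-125≡5 → F
S(18): 25·(18−21)=-75≡3 → D
A(0): 25·(0−21)=-525≡21 → V
J(9): 25·(9−21)=-300≡12 → M
O(14): 25·(14−21)=-175≡7 → H
B(1): 25·(1−21)=-500≡20 → U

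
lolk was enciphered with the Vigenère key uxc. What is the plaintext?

Repeat the key across the ciphertext: uxcu
l(11)−u(20): -9≡17 → r
o(14)−x(23): -9≡17 → r
l(11)−c(2): 9 → j
k(10)−u(20): -10≡16 → q

rrjq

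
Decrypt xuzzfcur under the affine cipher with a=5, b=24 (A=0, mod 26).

fuvvrguj

The inverse of 5 mod 26 is 21, since 5·21=105≡1. Apply D(y)=21·(y−24) mod 26:
x(23): 21·(23−24)=-21≡5 → f
u(20): 21·(20−24)=-84≡20 → u
z(25): 21·(25−24)=21 → v
z(25): 21·(25−24)=21 → v
f(5): 21·(5−24)=-399≡17 → r
c(2): 21·(2−24)=-462≡6 → g
u(20): 21·(20−24)=-84≡20 → u
r(17): 21·(17−24)=-147≡9 → j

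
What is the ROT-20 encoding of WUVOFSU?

W(22): 22+20=42≡16 → Q
U(20): 20+20=40≡14 → O
V(21): 21+20=41≡15 → P
O(14): 14+20=34≡8 → I
F(5): 5+20=25 → Z
S(18): 18+20=38≡12 → M
U(20): 20+20=40≡14 → O

QOPIZMO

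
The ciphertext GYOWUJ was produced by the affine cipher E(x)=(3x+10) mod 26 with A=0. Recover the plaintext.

The inverse of 3 mod 26 is 9, since 3·9=27≡1. Apply D(y)=9·(y−10) mod 26:
G(6): 9·(6−10)=-36≡16 → Q
Y(24): 9·(24−10)=126≡22 → W
O(14): 9·(14−10)=36≡10 → K
W(22): 9·(22−10)=108≡4 → E
U(20): 9·(20−10)=90≡12 → M
J(9): 9·(9−10)=-9≡17 → R

QWKEMR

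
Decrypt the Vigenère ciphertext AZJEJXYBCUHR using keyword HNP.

Repeat the key across the ciphertext: HNPHNPHNPHNP
A(0)−H(7): -7≡19 → T
Z(25)−N(13): 12 → M
J(9)−P(15): -6≡20 → U
E(4)−H(7): -3≡23 → X
J(9)−N(13): -4≡22 → W
X(23)−P(15): 8 → I
Y(24)−H(7): 17 → R
B(1)−N(13): -12≡14 → O
C(2)−P(15): -13≡13 → N
U(20)−H(7): 13 → N
H(7)−N(13): -6≡20 → U
R(17)−P(15): 2 → C

TMUXWIRONNUC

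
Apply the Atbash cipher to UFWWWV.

U(20) → F(5)
F(5) → U(20)
W(22) → D(3)
W(22) → D(3)
W(22) → D(3)
V(21) → E(4)

FUDDDE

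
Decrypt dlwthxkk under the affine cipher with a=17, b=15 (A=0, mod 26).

kmfoycpp

The inverse of 17 mod 26 is 23, since 17·23=391≡1. Apply D(y)=23·(y−15) mod 26:
d(3): 23·(3−15)=-276≡10 → k
l(11): 23·(11−15)=-92≡12 → m
w(22): 23·(22−15)=161≡5 → f
t(19): 23·(19−15)=92≡14 → o
h(7): 23·(7−15)=-184≡24 → y
x(23): 23·(23−15)=184≡2 → c
k(10): 23·(10−15)=-115≡15 → p
k(10): 23·(10−15)=-115≡15 → p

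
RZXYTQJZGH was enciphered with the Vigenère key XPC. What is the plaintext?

UKVBEOMKEK

Repeat the key across the ciphertext: XPCXPCXPCX
R(17)−X(23): -6≡20 → U
Z(25)−P(15): 10 → K
X(23)−C(2): 21 → V
Y(24)−X(23): 1 → B
T(19)−P(15): 4 → E
Q(16)−C(2): 14 → O
J(9)−X(23): -14≡12 → M
Z(25)−P(15): 10 → K
G(6)−C(2): 4 → E
H(7)−X(23): -16≡10 → K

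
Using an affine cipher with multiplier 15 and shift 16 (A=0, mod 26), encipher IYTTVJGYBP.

I(8): 15·8+16=136≡6 → G
Y(24): 15·24+16=376≡12 → M
T(19): 15·19+16=301≡15 → P
T(19): 15·19+16=301≡15 → P
V(21): 15·21+16=331≡19 → T
J(9): 15·9+16=151≡21 → V
G(6): 15·6+16=106≡2 → C
Y(24): 15·24+16=376≡12 → M
B(1): 15·1+16=31≡5 → F
P(15): 15·15+16=241≡7 → H

GMPPTVCMFH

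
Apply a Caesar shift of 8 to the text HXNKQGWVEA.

H(7): 7+8=15 → P
X(23): 23+8=31≡5 → F
N(13): 13+8=21 → V
K(10): 10+8=18 → S
Q(16): 16+8=24 → Y
G(6): 6+8=14 → O
W(22): 22+8=30≡4 → E
V(21): 21+8=29≡3 → D
E(4): 4+8=12 → M
A(0): 0+8=8 → I

PFVSYOEDMI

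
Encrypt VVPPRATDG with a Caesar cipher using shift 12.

V(21): 21+12=33≡7 → H
V(21): 21+12=33≡7 → H
P(15): 15+12=27≡1 → B
P(15): 15+12=27≡1 → B
R(17): 17+12=29≡3 → D
A(0): 0+12=12 → M
T(19): 19+12=31≡5 → F
D(3): 3+12=15 → P
G(6): 6+12=18 → S

HHBBDMFPS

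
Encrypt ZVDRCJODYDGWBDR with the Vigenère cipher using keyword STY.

ROBJVHGWWVZUTWP

Repeat the key across the message: STYSTYSTYSTYSTY
Z(25)+S(18): 43≡17 → R
V(21)+T(19): 40≡14 → O
D(3)+Y(24): 27≡1 → B
R(17)+S(18): 35≡9 → J
C(2)+T(19): 21 → V
J(9)+Y(24): 33≡7 → H
O(14)+S(18): 32≡6 → G
D(3)+T(19): 22 → W
Y(24)+Y(24): 48≡22 → W
D(3)+S(18): 21 → V
G(6)+T(19): 25 → Z
W(22)+Y(24): 46≡20 → U
B(1)+S(18): 19 → T
D(3)+T(19): 22 → W
R(17)+Y(24): 41≡15 → P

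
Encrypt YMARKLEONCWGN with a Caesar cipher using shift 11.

Y(24): 24+11=35≡9 → J
M(12): 12+11=23 → X
A(0): 0+11=11 → L
R(17): 17+11=28≡2 → C
K(10): 10+11=21 → V
L(11): 11+11=22 → W
E(4): 4+11=15 → P
O(14): 14+11=25 → Z
N(13): 13+11=24 → Y
C(2): 2+11=13 → N
W(22): 22+11=33≡7 → H
G(6): 6+11=17 → R
N(13): 13+11=24 → Y

JXLCVWPZYNHRY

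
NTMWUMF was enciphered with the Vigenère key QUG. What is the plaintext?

XZGGAGP

Repeat the key across the ciphertext: QUGQUGQ
N(13)−Q(16): -3≡23 → X
T(19)−U(20): -1≡25 → Z
M(12)−G(6): 6 → G
W(22)−Q(16): 6 → G
U(20)−U(20): 0 → A
M(12)−G(6): 6 → G
F(5)−Q(16): -11≡15 → P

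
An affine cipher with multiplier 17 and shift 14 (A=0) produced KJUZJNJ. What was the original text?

MPITPDP

The inverse of 17 mod 26 is 23, since 17·23=391≡1. Apply D(y)=23·(y−14) mod 26:
K(10): 23·(10−14)=-92≡12 → M
J(9): 23·(9−14)=-115≡15 → P
U(20): 23·(20−14)=138≡8 → I
Z(25): 23·(25−14)=253≡19 → T
J(9): 23·(9−14)=-115≡15 → P
N(13): 23·(13−14)=-23≡3 → D
J(9): 23·(9−14)=-115≡15 → P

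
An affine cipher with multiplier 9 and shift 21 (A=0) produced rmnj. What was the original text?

The inverse of 9 mod 26 is 3, since 9·3=27≡1. Apply D(y)=3·(y−21) mod 26:
r(17): 3·(17−21)=-12≡14 → o
m(12): 3·(12−21)=-27≡25 → z
n(13): 3·(13−21)=-24≡2 → c
j(9): 3·(9−21)=-36≡16 → q

ozcq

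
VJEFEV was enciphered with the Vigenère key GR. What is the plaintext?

PSYOYE

Repeat the key across the ciphertext: GRGRGR
V(21)−G(6): 15 → P
J(9)−R(17): -8≡18 → S
E(4)−G(6): -2≡24 → Y
F(5)−R(17): -12≡14 → O
E(4)−G(6): -2≡24 → Y
V(21)−R(17): 4 → E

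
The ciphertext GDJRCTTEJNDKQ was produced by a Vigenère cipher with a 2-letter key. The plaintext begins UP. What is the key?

Subtract each crib letter from the matching ciphertext letter (mod 26):
G(6)−U(20)=-14≡12 → M
D(3)−P(15)=-12≡14 → O

MO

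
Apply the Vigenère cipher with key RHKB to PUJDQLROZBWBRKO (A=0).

Repeat the key across the message: RHKBRHKBRHKBRHK
P(15)+R(17): 32≡6 → G
U(20)+H(7): 27≡1 → B
J(9)+K(10): 19 → T
D(3)+B(1): 4 → E
Q(16)+R(17): 33≡7 → H
L(11)+H(7): 18 → S
R(17)+K(10): 27≡1 → B
O(14)+B(1): 15 → P
Z(25)+R(17): 42≡16 → Q
B(1)+H(7): 8 → I
W(22)+K(10): 32≡6 → G
B(1)+B(1): 2 → C
R(17)+R(17): 34≡8 → I
K(10)+H(7): 17 → R
O(14)+K(10): 24 → Y

GBTEHSBPQIGCIRY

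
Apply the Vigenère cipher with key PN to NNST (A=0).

Repeat the key across the message: PNPN
N(13)+P(15): 28≡2 → C
N(13)+N(13): 26≡0 → A
S(18)+P(15): 33≡7 → H
T(19)+N(13): 32≡6 → G

CAHG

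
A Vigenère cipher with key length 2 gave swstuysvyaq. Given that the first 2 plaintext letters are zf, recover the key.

tr

Subtract each crib letter from the matching ciphertext letter (mod 26):
s(18)−z(25)=-7≡19 → t
w(22)−f(5)=17 → r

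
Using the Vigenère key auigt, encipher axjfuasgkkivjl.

Repeat the key across the message: auigtauigtauig
a(0)+a(0): 0 → a
x(23)+u(20): 43≡17 → r
j(9)+i(8): 17 → r
f(5)+g(6): 11 → l
u(20)+t(19): 39≡13 → n
a(0)+a(0): 0 → a
s(18)+u(20): 38≡12 → m
g(6)+i(8): 14 → o
k(10)+g(6): 16 → q
k(10)+t(19): 29≡3 → d
i(8)+a(0): 8 → i
v(21)+u(20): 41≡15 → p
j(9)+i(8): 17 → r
l(11)+g(6): 17 → r

arrlnamoqdiprr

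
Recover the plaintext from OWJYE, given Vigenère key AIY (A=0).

Repeat the key across the ciphertext: AIYAI
O(14)−A(0): 14 → O
W(22)−I(8): 14 → O
J(9)−Y(24): -15≡11 → L
Y(24)−A(0): 24 → Y
E(4)−I(8): -4≡22 → W

OOLYW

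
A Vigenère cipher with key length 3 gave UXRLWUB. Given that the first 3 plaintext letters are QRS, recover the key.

EGZ

Subtract each crib letter from the matching ciphertext letter (mod 26):
U(20)−Q(16)=4 → E
X(23)−R(17)=6 → G
R(17)−S(18)=-1≡25 → Z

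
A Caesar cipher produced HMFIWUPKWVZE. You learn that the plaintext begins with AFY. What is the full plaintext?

From the crib: H(7)−A(0)=7, so the shift is 7.
Subtract 7 from each ciphertext letter:
H(7): 7−7=0 → A
M(12): 12−7=5 → F
F(5): 5−7=-2≡24 → Y
I(8): 8−7=1 → B
W(22): 22−7=15 → P
U(20): 20−7=13 → N
P(15): 15−7=8 → I
K(10): 10−7=3 → D
W(22): 22−7=15 → P
V(21): 21−7=14 → O
Z(25): 25−7=18 → S
E(4): 4−7=-3≡23 → X

AFYBPNIDPOSX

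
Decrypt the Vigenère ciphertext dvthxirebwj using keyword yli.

fkljmatttyy

Repeat the key across the ciphertext: yliyliyliyl
d(3)−y(24): -21≡5 → f
v(21)−l(11): 10 → k
t(19)−i(8): 11 → l
h(7)−y(24): -17≡9 → j
x(23)−l(11): 12 → m
i(8)−i(8): 0 → a
r(17)−y(24): -7≡19 → t
e(4)−l(11): -7≡19 → t
b(1)−i(8): -7≡19 → t
w(22)−y(24): -2≡24 → y
j(9)−l(11): -2≡24 → y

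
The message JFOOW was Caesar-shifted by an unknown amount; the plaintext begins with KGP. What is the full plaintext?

KGPPX

From the crib: J(9)−K(10)=-1≡25, so the shift is 25.
Subtract 25 from each ciphertext letter:
J(9): 9−25=-16≡10 → K
F(5): 5−25=-20≡6 → G
O(14): 14−25=-11≡15 → P
O(14): 14−25=-11≡15 → P
W(22): 22−25=-3≡23 → X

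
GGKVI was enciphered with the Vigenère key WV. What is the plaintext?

Repeat the key across the ciphertext: WVWVW
G(6)−W(22): -16≡10 → K
G(6)−V(21): -15≡11 → L
K(10)−W(22): -12≡14 → O
V(21)−V(21): 0 → A
I(8)−W(22): -14≡12 → M

KLOAM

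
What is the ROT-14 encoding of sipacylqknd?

s(18): 18+14=32≡6 → g
i(8): 8+14=22 → w
p(15): 15+14=29≡3 → d
a(0): 0+14=14 → o
c(2): 2+14=16 → q
y(24): 24+14=38≡12 → m
l(11): 11+14=25 → z
q(16): 16+14=30≡4 → e
k(10): 10+14=24 → y
n(13): 13+14=27≡1 → b
d(3): 3+14=17 → r

gwdoqmzeybr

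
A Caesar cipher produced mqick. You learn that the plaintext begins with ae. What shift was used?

12

From the crib: m(12)−a(0)=12, so the shift is 12.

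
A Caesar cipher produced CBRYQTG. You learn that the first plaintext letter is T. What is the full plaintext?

From the crib: C(2)−T(19)=-17≡9, so the shift is 9.
Subtract 9 from each ciphertext letter:
C(2): 2−9=-7≡19 → T
B(1): 1−9=-8≡18 → S
R(17): 17−9=8 → I
Y(24): 24−9=15 → P
Q(16): 16−9=7 → H
T(19): 19−9=10 → K
G(6): 6−9=-3≡23 → X

TSIPHKX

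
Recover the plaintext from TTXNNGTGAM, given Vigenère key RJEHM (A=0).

CKTGBPKCTA

Repeat the key across the ciphertext: RJEHMRJEHM
T(19)−R(17): 2 → C
T(19)−J(9): 10 → K
X(23)−E(4): 19 → T
N(13)−H(7): 6 → G
N(13)−M(12): 1 → B
G(6)−R(17): -11≡15 → P
T(19)−J(9): 10 → K
G(6)−E(4): 2 → C
A(0)−H(7): -7≡19 → T
M(12)−M(12): 0 → A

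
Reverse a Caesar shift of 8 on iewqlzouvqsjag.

awoidrgmnikbsy

i(8): 8−8=0 → a
e(4): 4−8=-4≡22 → w
w(22): 22−8=14 → o
q(16): 16−8=8 → i
l(11): 11−8=3 → d
z(25): 25−8=17 → r
o(14): 14−8=6 → g
u(20): 20−8=12 → m
v(21): 21−8=13 → n
q(16): 16−8=8 → i
s(18): 18−8=10 → k
j(9): 9−8=1 → b
a(0): 0−8=-8≡18 → s
g(6): 6−8=-2≡24 → y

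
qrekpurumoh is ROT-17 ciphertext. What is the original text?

zantydadvxq

q(16): 16−17=-1≡25 → z
r(17): 17−17=0 → a
e(4): 4−17=-13≡13 → n
k(10): 10−17=-7≡19 → t
p(15): 15−17=-2≡24 → y
u(20): 20−17=3 → d
r(17): 17−17=0 → a
u(20): 20−17=3 → d
m(12): 12−17=-5≡21 → v
o(14): 14−17=-3≡23 → x
h(7): 7−17=-10≡16 → q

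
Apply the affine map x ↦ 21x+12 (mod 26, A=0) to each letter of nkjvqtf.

n(13): 21·13+12=285≡25 → z
k(10): 21·10+12=222≡14 → o
j(9): 21·9+12=201≡19 → t
v(21): 21·21+12=453≡11 → l
q(16): 21·16+12=348≡10 → k
t(19): 21·19+12=411≡21 → v
f(5): 21·5+12=117≡13 → n

zotlkvn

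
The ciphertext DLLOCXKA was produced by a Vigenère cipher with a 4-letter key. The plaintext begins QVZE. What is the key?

Subtract each crib letter from the matching ciphertext letter (mod 26):
D(3)−Q(16)=-13≡13 → N
L(11)−V(21)=-10≡16 → Q
L(11)−Z(25)=-14≡12 → M
O(14)−E(4)=10 → K

NQMK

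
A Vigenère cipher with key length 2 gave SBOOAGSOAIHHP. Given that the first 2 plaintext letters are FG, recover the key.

Subtract each crib letter from the matching ciphertext letter (mod 26):
S(18)−F(5)=13 → N
B(1)−G(6)=-5≡21 → V

NV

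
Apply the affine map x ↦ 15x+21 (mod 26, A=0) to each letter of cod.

c(2): 15·2+21=51≡25 → z
o(14): 15·14+21=231≡23 → x
d(3): 15·3+21=66≡14 → o

zxo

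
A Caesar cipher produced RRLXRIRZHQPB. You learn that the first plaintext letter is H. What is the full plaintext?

HHBNHYHPXGFR

From the crib: R(17)−H(7)=10, so the shift is 10.
Subtract 10 from each ciphertext letter:
R(17): 17−10=7 → H
R(17): 17−10=7 → H
L(11): 11−10=1 → B
X(23): 23−10=13 → N
R(17): 17−10=7 → H
I(8): 8−10=-2≡24 → Y
R(17): 17−10=7 → H
Z(25): 25−10=15 → P
H(7): 7−10=-3≡23 → X
Q(16): 16−10=6 → G
P(15): 15−10=5 → F
B(1): 1−10=-9≡17 → R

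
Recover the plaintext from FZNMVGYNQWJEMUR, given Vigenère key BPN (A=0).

Repeat the key across the ciphertext: BPNBPNBPNBPNBPN
F(5)−B(1): 4 → E
Z(25)−P(15): 10 → K
N(13)−N(13): 0 → A
M(12)−B(1): 11 → L
V(21)−P(15): 6 → G
G(6)−N(13): -7≡19 → T
Y(24)−B(1): 23 → X
N(13)−P(15): -2≡24 → Y
Q(16)−N(13): 3 → D
W(22)−B(1): 21 → V
J(9)−P(15): -6≡20 → U
E(4)−N(13): -9≡17 → R
M(12)−B(1): 11 → L
U(20)−P(15): 5 → F
R(17)−N(13): 4 → E

EKALGTXYDVURLFE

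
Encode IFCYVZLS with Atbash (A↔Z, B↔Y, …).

I(8) → R(17)
F(5) → U(20)
C(2) → X(23)
Y(24) → B(1)
V(21) → E(4)
Z(25) → A(0)
L(11) → O(14)
S(18) → H(7)

RUXBEAOH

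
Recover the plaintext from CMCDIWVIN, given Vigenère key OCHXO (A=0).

Repeat the key across the ciphertext: OCHXOOCHX
C(2)−O(14): -12≡14 → O
M(12)−C(2): 10 → K
C(2)−H(7): -5≡21 → V
D(3)−X(23): -20≡6 → G
I(8)−O(14): -6≡20 → U
W(22)−O(14): 8 → I
V(21)−C(2): 19 → T
I(8)−H(7): 1 → B
N(13)−X(23): -10≡16 → Q

OKVGUITBQ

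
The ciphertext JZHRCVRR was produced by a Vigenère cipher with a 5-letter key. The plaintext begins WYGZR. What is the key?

Subtract each crib letter from the matching ciphertext letter (mod 26):
J(9)−W(22)=-13≡13 → N
Z(25)−Y(24)=1 → B
H(7)−G(6)=1 → B
R(17)−Z(25)=-8≡18 → S
C(2)−R(17)=-15≡11 → L

NBBSL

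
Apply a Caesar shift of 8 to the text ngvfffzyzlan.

vodnnnhghtiv

n(13): 13+8=21 → v
g(6): 6+8=14 → o
v(21): 21+8=29≡3 → d
f(5): 5+8=13 → n
f(5): 5+8=13 → n
f(5): 5+8=13 → n
z(25): 25+8=33≡7 → h
y(24): 24+8=32≡6 → g
z(25): 25+8=33≡7 → h
l(11): 11+8=19 → t
a(0): 0+8=8 → i
n(13): 13+8=21 → v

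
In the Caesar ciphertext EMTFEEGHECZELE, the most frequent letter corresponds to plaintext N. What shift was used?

The most frequent ciphertext letter is E (appears 6 times).
E is position 4; N is position 13.
Shift = -9≡17.

17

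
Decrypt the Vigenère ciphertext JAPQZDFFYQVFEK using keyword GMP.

DOAKNOZTJKJQYY

Repeat the key across the ciphertext: GMPGMPGMPGMPGM
J(9)−G(6): 3 → D
A(0)−M(12): -12≡14 → O
P(15)−P(15): 0 → A
Q(16)−G(6): 10 → K
Z(25)−M(12): 13 → N
D(3)−P(15): -12≡14 → O
F(5)−G(6): -1≡25 → Z
F(5)−M(12): -7≡19 → T
Y(24)−P(15): 9 → J
Q(16)−G(6): 10 → K
V(21)−M(12): 9 → J
F(5)−P(15): -10≡16 → Q
E(4)−G(6): -2≡24 → Y
K(10)−M(12): -2≡24 → Y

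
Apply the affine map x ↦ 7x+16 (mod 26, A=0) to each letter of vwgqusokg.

hogyamkig

v(21): 7·21+16=163≡7 → h
w(22): 7·22+16=170≡14 → o
g(6): 7·6+16=58≡6 → g
q(16): 7·16+16=128≡24 → y
u(20): 7·20+16=156≡0 → a
s(18): 7·18+16=142≡12 → m
o(14): 7·14+16=114≡10 → k
k(10): 7·10+16=86≡8 → i
g(6): 7·6+16=58≡6 → g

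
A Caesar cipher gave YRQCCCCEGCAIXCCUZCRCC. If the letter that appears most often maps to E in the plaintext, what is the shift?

24

The most frequent ciphertext letter is C (appears 10 times).
C is position 2; E is position 4.
Shift = -2≡24.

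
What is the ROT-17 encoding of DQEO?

D(3): 3+17=20 → U
Q(16): 16+17=33≡7 → H
E(4): 4+17=21 → V
O(14): 14+17=31≡5 → F

UHVF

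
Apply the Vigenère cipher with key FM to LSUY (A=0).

QEZK

Repeat the key across the message: FMFM
L(11)+F(5): 16 → Q
S(18)+M(12): 30≡4 → E
U(20)+F(5): 25 → Z
Y(24)+M(12): 36≡10 → K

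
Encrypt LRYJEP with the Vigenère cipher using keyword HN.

Repeat the key across the message: HNHNHN
L(11)+H(7): 18 → S
R(17)+N(13): 30≡4 → E
Y(24)+H(7): 31≡5 → F
J(9)+N(13): 22 → W
E(4)+H(7): 11 → L
P(15)+N(13): 28≡2 → C

SEFWLC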